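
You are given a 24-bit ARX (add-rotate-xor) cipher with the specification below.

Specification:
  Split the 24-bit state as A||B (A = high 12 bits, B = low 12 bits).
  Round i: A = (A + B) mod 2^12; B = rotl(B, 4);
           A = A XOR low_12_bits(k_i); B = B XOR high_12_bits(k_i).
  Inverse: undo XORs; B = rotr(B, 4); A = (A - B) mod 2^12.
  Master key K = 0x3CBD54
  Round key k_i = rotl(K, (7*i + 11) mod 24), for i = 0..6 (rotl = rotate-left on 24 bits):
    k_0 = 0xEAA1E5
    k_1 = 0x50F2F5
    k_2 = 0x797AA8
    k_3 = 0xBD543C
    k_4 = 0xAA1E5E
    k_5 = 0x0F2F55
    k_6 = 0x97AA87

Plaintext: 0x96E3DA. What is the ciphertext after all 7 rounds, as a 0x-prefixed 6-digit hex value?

s_0 = plaintext = 0x96E3DA
s_1 = Round(s_0, k_0) = 0xCAD309
s_2 = Round(s_1, k_1) = 0xD4359C
s_3 = Round(s_2, k_2) = 0x877E52
s_4 = Round(s_3, k_3) = 0x2F5EFB
s_5 = Round(s_4, k_4) = 0xFAE51F
s_6 = Round(s_5, k_5) = 0xB98107
s_7 = Round(s_6, k_6) = 0x61890B

0x61890B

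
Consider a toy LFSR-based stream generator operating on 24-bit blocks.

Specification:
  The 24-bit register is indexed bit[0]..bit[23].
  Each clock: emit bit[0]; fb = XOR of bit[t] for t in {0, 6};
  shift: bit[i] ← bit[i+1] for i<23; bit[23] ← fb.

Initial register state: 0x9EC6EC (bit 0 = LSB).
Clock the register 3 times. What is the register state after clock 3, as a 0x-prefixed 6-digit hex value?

0xF3D8DD

reg_0 = 0x9EC6EC
clock 1: out=0, reg = 0xCF6376
clock 2: out=0, reg = 0xE7B1BB
clock 3: out=1, reg = 0xF3D8DD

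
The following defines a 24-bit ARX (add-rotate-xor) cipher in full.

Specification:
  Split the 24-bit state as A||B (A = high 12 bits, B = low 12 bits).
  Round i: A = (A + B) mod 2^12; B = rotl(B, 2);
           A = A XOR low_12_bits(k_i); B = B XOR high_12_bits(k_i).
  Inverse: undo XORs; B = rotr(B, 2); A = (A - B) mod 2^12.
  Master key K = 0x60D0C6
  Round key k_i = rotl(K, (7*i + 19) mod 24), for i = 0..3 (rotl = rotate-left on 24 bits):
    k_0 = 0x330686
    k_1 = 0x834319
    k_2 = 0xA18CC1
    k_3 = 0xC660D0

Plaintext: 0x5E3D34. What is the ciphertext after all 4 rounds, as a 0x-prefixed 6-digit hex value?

0xF34F93

s_0 = plaintext = 0x5E3D34
s_1 = Round(s_0, k_0) = 0x5917E3
s_2 = Round(s_1, k_1) = 0xE6D7B9
s_3 = Round(s_2, k_2) = 0xAE74FD
s_4 = Round(s_3, k_3) = 0xF34F93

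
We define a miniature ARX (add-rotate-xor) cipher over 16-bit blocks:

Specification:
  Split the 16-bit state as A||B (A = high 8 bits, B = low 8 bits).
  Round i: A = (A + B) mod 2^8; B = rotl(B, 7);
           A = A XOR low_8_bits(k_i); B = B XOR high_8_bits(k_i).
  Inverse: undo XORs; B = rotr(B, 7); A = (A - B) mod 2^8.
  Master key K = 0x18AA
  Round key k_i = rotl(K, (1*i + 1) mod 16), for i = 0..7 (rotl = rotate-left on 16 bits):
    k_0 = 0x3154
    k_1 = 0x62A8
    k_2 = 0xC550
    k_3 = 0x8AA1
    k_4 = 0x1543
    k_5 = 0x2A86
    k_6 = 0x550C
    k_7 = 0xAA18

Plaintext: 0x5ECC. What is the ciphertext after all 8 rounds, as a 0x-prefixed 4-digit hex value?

0x1D89

s_0 = plaintext = 0x5ECC
s_1 = Round(s_0, k_0) = 0x7E57
s_2 = Round(s_1, k_1) = 0x7DC9
s_3 = Round(s_2, k_2) = 0x1621
s_4 = Round(s_3, k_3) = 0x961A
s_5 = Round(s_4, k_4) = 0xF318
s_6 = Round(s_5, k_5) = 0x8D26
s_7 = Round(s_6, k_6) = 0xBF46
s_8 = Round(s_7, k_7) = 0x1D89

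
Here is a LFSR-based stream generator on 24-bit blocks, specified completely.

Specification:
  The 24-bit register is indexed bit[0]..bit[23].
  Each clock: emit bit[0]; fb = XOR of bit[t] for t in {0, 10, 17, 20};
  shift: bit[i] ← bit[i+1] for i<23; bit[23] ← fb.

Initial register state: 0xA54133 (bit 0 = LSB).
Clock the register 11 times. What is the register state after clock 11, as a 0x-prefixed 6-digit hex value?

reg_0 = 0xA54133
clock 1: out=1, reg = 0xD2A099
clock 2: out=1, reg = 0xE9504C
clock 3: out=0, reg = 0x74A826
clock 4: out=0, reg = 0xBA5413
clock 5: out=1, reg = 0x5D2A09
clock 6: out=1, reg = 0x2E9504
clock 7: out=0, reg = 0x174A82
clock 8: out=0, reg = 0x0BA541
clock 9: out=1, reg = 0x85D2A0
clock 10: out=0, reg = 0x42E950
clock 11: out=0, reg = 0xA174A8

0xA174A8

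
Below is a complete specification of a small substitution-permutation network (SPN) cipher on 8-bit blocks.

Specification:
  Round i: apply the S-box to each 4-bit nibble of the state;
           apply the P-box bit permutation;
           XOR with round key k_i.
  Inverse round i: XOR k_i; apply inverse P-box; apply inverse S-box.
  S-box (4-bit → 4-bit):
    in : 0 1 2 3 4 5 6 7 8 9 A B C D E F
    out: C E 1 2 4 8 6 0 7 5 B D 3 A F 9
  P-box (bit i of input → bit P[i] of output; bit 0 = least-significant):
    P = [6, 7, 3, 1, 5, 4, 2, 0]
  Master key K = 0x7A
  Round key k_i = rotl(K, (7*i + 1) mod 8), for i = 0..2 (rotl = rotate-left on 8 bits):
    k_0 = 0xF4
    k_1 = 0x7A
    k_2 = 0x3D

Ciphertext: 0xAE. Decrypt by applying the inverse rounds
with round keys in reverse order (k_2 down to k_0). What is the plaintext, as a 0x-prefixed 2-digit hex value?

0x59

s_0 = ciphertext = 0xAE
s_1 = InvRound(s_0, k_2) = 0xDD
s_2 = InvRound(s_1, k_1) = 0xBD
s_3 = InvRound(s_2, k_0) = 0x59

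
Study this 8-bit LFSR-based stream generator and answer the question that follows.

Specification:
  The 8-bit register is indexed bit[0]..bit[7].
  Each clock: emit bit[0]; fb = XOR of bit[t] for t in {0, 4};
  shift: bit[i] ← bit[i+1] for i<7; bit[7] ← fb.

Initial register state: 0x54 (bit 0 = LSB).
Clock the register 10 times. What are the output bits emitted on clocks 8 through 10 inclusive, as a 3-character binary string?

010

reg_0 = 0x54
clock 1: out=0, reg = 0xAA
clock 2: out=0, reg = 0x55
clock 3: out=1, reg = 0x2A
clock 4: out=0, reg = 0x15
clock 5: out=1, reg = 0x0A
clock 6: out=0, reg = 0x05
clock 7: out=1, reg = 0x82
clock 8: out=0, reg = 0x41
clock 9: out=1, reg = 0xA0
clock 10: out=0, reg = 0x50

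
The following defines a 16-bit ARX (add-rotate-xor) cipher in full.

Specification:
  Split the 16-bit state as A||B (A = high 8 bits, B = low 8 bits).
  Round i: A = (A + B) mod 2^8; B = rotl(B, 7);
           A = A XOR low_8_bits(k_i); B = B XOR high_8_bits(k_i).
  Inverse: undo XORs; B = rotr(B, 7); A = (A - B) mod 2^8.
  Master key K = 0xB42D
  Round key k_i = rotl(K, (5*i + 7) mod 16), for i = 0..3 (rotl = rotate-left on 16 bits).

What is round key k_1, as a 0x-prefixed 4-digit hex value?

0xDB42

K = 0xB42D
k_0 = rotl(K, (5*0+7) mod 16) = rotl(K, 7) = 0x16DA
k_1 = rotl(K, (5*1+7) mod 16) = rotl(K, 12) = 0xDB42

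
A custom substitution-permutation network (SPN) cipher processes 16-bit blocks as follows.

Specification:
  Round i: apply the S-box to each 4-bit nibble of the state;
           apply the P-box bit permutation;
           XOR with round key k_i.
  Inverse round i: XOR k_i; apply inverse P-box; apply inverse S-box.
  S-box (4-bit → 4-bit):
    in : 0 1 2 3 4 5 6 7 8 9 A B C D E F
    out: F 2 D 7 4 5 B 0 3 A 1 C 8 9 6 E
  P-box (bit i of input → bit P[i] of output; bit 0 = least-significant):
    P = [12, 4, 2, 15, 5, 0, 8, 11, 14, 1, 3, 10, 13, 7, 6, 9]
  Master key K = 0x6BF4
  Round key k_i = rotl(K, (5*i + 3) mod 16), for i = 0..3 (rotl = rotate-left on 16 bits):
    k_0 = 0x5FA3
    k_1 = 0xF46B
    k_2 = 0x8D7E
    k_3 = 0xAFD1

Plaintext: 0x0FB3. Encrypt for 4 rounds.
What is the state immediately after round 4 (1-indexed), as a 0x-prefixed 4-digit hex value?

0xEF31

s_0 = plaintext = 0x0FB3
s_1 = Round(s_0, k_0) = 0x607D
s_2 = Round(s_1, k_1) = 0x02E1
s_3 = Round(s_2, k_2) = 0xEAA7
s_4 = Round(s_3, k_3) = 0xEF31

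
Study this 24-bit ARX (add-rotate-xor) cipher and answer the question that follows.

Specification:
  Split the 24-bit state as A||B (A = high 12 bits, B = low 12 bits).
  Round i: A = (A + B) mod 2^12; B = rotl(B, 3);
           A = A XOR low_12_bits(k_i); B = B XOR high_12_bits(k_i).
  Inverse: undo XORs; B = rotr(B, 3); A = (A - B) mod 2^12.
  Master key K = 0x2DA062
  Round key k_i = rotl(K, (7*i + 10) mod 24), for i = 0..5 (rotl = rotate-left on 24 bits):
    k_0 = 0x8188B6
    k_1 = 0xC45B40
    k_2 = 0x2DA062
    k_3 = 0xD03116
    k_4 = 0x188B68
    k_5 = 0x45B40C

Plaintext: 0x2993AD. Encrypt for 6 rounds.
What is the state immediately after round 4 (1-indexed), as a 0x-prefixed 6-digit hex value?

0x22580D

s_0 = plaintext = 0x2993AD
s_1 = Round(s_0, k_0) = 0xEF0571
s_2 = Round(s_1, k_1) = 0xF217CF
s_3 = Round(s_2, k_2) = 0x692CA1
s_4 = Round(s_3, k_3) = 0x22580D
s_5 = Round(s_4, k_4) = 0x15A1E4
s_6 = Round(s_5, k_5) = 0x732B7B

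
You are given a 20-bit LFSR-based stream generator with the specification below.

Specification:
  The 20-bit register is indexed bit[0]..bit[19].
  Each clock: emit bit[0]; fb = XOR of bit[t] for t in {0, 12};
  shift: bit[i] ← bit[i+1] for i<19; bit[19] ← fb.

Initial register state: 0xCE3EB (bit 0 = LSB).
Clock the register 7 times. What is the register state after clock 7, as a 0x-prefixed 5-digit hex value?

reg_0 = 0xCE3EB
clock 1: out=1, reg = 0xE71F5
clock 2: out=1, reg = 0x738FA
clock 3: out=0, reg = 0xB9C7D
clock 4: out=1, reg = 0x5CE3E
clock 5: out=0, reg = 0x2E71F
clock 6: out=1, reg = 0x9738F
clock 7: out=1, reg = 0x4B9C7

0x4B9C7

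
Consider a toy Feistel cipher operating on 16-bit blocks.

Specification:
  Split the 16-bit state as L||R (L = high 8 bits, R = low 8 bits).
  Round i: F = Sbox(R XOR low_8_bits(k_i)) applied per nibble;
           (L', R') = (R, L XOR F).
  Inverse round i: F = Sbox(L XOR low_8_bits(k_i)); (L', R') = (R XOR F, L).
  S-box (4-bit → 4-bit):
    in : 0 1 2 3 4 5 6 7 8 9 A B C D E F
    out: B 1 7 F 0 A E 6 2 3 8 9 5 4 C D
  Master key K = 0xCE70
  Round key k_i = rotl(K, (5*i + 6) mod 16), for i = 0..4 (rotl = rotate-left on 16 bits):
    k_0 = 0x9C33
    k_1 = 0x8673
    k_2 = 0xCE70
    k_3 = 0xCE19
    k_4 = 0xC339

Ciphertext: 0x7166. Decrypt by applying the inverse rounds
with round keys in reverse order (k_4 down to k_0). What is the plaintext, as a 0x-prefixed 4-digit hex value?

s_0 = ciphertext = 0x7166
s_1 = InvRound(s_0, k_4) = 0x6471
s_2 = InvRound(s_1, k_3) = 0x1564
s_3 = InvRound(s_2, k_2) = 0x8E15
s_4 = InvRound(s_3, k_1) = 0xC18E
s_5 = InvRound(s_4, k_0) = 0x59C1

0x59C1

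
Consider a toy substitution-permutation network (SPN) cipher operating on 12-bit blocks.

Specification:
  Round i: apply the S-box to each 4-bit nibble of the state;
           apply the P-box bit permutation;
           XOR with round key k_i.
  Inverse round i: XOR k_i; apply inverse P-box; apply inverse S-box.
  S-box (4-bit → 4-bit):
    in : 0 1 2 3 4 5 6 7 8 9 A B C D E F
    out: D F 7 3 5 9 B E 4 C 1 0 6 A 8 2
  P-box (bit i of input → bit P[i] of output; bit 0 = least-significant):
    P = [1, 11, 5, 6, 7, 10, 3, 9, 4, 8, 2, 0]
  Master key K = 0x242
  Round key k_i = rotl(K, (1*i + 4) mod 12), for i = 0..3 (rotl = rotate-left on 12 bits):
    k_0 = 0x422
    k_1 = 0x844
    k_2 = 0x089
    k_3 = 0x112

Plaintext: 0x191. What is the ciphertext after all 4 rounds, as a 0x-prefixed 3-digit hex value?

s_0 = plaintext = 0x191
s_1 = Round(s_0, k_0) = 0xF5D
s_2 = Round(s_1, k_1) = 0x384
s_3 = Round(s_2, k_2) = 0x1B3
s_4 = Round(s_3, k_3) = 0x805

0x805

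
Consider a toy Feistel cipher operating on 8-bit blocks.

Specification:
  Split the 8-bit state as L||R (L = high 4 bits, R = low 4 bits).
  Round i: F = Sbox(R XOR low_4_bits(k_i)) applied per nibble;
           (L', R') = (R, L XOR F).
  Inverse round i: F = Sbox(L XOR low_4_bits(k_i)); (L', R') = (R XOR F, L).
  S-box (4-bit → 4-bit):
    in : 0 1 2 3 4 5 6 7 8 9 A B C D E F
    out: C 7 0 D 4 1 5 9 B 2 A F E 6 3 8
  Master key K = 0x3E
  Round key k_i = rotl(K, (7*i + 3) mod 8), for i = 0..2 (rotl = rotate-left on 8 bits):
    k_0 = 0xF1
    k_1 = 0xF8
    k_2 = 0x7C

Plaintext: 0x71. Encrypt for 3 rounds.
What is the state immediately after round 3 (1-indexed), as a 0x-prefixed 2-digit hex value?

0xC7

s_0 = plaintext = 0x71
s_1 = Round(s_0, k_0) = 0x1B
s_2 = Round(s_1, k_1) = 0xBC
s_3 = Round(s_2, k_2) = 0xC7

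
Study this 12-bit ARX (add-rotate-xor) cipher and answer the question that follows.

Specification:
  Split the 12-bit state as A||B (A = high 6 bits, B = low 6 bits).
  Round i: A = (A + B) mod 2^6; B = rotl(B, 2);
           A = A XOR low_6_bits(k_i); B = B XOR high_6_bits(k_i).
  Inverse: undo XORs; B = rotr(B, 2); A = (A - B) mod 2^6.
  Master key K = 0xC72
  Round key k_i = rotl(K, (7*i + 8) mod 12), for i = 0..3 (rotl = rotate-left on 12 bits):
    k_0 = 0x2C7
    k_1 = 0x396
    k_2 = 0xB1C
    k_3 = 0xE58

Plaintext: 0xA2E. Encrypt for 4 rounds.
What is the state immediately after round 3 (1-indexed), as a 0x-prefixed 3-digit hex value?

s_0 = plaintext = 0xA2E
s_1 = Round(s_0, k_0) = 0x471
s_2 = Round(s_1, k_1) = 0x509
s_3 = Round(s_2, k_2) = 0x048
s_4 = Round(s_3, k_3) = 0x459

0x048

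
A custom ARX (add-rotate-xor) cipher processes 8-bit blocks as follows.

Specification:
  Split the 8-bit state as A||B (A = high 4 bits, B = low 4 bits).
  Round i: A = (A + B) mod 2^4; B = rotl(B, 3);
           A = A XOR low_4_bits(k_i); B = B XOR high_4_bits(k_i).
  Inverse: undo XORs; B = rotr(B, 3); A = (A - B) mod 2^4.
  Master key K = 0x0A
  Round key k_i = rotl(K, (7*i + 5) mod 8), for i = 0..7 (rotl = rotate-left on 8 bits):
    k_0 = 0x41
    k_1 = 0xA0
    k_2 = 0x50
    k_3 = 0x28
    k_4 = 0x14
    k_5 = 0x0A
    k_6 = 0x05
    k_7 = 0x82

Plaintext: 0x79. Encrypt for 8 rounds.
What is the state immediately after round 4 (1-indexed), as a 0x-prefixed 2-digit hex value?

0x13

s_0 = plaintext = 0x79
s_1 = Round(s_0, k_0) = 0x18
s_2 = Round(s_1, k_1) = 0x9E
s_3 = Round(s_2, k_2) = 0x72
s_4 = Round(s_3, k_3) = 0x13
s_5 = Round(s_4, k_4) = 0x08
s_6 = Round(s_5, k_5) = 0x24
s_7 = Round(s_6, k_6) = 0x32
s_8 = Round(s_7, k_7) = 0x79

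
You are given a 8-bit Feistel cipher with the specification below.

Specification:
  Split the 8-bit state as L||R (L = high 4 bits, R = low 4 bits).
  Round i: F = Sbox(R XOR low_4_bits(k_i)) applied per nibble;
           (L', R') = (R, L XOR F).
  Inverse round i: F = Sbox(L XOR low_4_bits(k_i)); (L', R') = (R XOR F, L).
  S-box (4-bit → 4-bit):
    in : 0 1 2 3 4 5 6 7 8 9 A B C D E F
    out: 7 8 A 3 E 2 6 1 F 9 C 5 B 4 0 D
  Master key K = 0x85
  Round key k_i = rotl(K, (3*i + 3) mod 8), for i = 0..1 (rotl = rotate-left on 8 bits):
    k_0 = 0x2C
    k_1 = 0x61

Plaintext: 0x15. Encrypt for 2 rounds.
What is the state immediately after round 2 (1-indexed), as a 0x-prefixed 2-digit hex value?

0x8C

s_0 = plaintext = 0x15
s_1 = Round(s_0, k_0) = 0x58
s_2 = Round(s_1, k_1) = 0x8C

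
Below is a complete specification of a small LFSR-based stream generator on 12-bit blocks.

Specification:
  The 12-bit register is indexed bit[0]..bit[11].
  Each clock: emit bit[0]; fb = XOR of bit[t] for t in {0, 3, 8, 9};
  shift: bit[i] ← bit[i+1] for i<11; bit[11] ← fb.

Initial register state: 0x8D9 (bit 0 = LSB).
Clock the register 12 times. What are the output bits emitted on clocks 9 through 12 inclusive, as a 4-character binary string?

reg_0 = 0x8D9
clock 1: out=1, reg = 0x46C
clock 2: out=0, reg = 0xA36
clock 3: out=0, reg = 0xD1B
clock 4: out=1, reg = 0xE8D
clock 5: out=1, reg = 0xF46
clock 6: out=0, reg = 0x7A3
clock 7: out=1, reg = 0xBD1
clock 8: out=1, reg = 0xDE8
clock 9: out=0, reg = 0x6F4
clock 10: out=0, reg = 0xB7A
clock 11: out=0, reg = 0xDBD
clock 12: out=1, reg = 0xEDE

0001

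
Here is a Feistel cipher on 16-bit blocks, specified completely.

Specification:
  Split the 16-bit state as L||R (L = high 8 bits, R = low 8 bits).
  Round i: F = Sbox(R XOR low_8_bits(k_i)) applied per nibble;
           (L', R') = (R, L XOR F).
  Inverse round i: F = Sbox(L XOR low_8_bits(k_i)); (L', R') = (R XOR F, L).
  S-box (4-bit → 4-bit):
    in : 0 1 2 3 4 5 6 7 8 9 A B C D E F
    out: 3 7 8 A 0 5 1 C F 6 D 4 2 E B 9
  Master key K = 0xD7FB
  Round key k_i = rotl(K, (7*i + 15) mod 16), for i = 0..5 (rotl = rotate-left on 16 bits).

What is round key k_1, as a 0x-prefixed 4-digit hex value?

K = 0xD7FB
k_0 = rotl(K, (7*0+15) mod 16) = rotl(K, 15) = 0xEBFD
k_1 = rotl(K, (7*1+15) mod 16) = rotl(K, 6) = 0xFEF5

0xFEF5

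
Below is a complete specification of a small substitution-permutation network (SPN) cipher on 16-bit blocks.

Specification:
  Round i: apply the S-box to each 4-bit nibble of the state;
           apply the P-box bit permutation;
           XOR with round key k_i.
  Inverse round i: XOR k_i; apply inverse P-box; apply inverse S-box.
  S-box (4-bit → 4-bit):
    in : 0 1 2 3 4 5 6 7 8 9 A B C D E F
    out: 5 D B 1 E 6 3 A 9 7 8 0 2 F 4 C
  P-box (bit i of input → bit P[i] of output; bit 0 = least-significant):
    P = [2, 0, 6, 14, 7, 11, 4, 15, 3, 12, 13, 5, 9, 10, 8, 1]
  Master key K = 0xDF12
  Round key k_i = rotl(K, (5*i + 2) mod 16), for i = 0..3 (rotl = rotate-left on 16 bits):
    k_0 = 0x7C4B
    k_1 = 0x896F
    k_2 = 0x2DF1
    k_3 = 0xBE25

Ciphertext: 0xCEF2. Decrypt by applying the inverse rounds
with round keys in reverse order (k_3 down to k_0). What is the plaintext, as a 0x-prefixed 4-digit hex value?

s_0 = ciphertext = 0xCEF2
s_1 = InvRound(s_0, k_3) = 0xA50D
s_2 = InvRound(s_1, k_2) = 0xB8D0
s_3 = InvRound(s_2, k_1) = 0xFD06
s_4 = InvRound(s_3, k_0) = 0xE3A9

0xE3A9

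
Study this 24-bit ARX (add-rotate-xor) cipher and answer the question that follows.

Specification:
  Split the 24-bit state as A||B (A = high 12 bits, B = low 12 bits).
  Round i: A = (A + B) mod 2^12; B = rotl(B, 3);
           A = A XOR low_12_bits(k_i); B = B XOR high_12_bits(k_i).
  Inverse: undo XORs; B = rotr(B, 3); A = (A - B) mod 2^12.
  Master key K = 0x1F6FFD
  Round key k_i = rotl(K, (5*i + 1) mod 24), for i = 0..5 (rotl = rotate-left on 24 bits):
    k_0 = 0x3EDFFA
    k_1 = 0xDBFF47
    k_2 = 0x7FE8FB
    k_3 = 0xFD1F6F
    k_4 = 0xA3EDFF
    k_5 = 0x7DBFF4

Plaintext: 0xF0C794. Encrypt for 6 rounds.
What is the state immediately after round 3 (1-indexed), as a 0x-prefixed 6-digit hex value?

0x74C9BD

s_0 = plaintext = 0xF0C794
s_1 = Round(s_0, k_0) = 0x95AF4E
s_2 = Round(s_1, k_1) = 0x7EF7C8
s_3 = Round(s_2, k_2) = 0x74C9BD
s_4 = Round(s_3, k_3) = 0xE6623D
s_5 = Round(s_4, k_4) = 0xD5CBD7
s_6 = Round(s_5, k_5) = 0x6C7966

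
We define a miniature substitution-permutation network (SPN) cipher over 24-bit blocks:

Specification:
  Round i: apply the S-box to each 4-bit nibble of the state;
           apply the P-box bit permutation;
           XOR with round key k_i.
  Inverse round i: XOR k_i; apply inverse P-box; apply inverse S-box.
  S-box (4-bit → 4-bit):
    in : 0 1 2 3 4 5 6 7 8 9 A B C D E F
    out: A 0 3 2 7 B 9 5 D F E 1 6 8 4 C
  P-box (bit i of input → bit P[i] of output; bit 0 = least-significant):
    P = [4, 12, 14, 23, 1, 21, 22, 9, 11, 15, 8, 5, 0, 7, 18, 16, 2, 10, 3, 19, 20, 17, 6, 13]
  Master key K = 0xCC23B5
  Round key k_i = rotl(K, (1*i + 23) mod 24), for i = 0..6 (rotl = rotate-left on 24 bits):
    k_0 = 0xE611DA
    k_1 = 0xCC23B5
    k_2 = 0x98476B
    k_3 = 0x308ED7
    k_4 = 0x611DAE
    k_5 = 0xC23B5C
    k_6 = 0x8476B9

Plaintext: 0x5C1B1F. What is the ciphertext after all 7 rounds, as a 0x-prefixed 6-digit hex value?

s_0 = plaintext = 0x5C1B1F
s_1 = Round(s_0, k_0) = 0x747DD2
s_2 = Round(s_1, k_1) = 0xD835C8
s_3 = Round(s_2, k_2) = 0x70AFD7
s_4 = Round(s_3, k_3) = 0x2DC927
s_5 = Round(s_4, k_4) = 0x5FD41C
s_6 = Round(s_5, k_5) = 0xD9C254
s_7 = Round(s_6, k_6) = 0xA88827

0xA88827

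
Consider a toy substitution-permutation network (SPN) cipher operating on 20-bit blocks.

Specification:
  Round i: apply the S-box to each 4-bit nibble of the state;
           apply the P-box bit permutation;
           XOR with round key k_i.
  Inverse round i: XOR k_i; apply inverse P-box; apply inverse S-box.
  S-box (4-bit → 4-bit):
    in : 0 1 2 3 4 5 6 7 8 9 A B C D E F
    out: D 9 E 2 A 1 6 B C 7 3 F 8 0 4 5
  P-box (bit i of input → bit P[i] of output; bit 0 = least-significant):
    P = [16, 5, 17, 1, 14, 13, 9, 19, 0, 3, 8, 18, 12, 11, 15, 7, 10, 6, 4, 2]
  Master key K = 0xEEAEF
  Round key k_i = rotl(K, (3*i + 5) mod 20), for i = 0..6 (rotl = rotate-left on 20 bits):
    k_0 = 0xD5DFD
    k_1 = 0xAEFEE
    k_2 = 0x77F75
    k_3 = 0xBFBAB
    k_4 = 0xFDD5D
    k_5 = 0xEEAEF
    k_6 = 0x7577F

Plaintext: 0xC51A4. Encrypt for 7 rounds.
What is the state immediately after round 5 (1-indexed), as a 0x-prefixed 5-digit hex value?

0x393E8

s_0 = plaintext = 0xC51A4
s_1 = Round(s_0, k_0) = 0x92DDA
s_2 = Round(s_1, k_1) = 0xB631E
s_3 = Round(s_2, k_2) = 0xDB329
s_4 = Round(s_3, k_3) = 0x04103
s_5 = Round(s_4, k_4) = 0x393E8
s_6 = Round(s_5, k_5) = 0xC70A5
s_7 = Round(s_6, k_6) = 0x22EFA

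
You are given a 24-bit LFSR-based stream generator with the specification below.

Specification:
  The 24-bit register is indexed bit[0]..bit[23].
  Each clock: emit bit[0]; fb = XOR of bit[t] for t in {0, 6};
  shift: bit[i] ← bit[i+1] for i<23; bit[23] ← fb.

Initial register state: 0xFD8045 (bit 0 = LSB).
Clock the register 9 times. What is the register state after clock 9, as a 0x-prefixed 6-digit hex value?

0x227EC0

reg_0 = 0xFD8045
clock 1: out=1, reg = 0x7EC022
clock 2: out=0, reg = 0x3F6011
clock 3: out=1, reg = 0x9FB008
clock 4: out=0, reg = 0x4FD804
clock 5: out=0, reg = 0x27EC02
clock 6: out=0, reg = 0x13F601
clock 7: out=1, reg = 0x89FB00
clock 8: out=0, reg = 0x44FD80
clock 9: out=0, reg = 0x227EC0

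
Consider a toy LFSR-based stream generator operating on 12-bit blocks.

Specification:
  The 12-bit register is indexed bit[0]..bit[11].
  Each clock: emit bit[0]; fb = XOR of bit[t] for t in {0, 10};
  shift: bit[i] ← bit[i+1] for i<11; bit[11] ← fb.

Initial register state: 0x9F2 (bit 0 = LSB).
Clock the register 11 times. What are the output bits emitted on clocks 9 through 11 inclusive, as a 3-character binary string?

100

reg_0 = 0x9F2
clock 1: out=0, reg = 0x4F9
clock 2: out=1, reg = 0x27C
clock 3: out=0, reg = 0x13E
clock 4: out=0, reg = 0x09F
clock 5: out=1, reg = 0x84F
clock 6: out=1, reg = 0xC27
clock 7: out=1, reg = 0x613
clock 8: out=1, reg = 0x309
clock 9: out=1, reg = 0x984
clock 10: out=0, reg = 0x4C2
clock 11: out=0, reg = 0xA61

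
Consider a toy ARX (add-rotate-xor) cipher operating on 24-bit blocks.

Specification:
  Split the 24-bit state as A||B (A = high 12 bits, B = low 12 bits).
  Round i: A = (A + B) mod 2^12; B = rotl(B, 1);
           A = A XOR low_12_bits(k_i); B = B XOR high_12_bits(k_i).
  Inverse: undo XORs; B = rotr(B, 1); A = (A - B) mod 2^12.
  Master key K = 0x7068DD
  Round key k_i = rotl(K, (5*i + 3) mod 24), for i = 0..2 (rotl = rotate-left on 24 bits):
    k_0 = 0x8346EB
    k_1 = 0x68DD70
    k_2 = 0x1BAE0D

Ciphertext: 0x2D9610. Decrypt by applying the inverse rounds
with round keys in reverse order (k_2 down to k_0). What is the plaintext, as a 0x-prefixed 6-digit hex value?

s_0 = ciphertext = 0x2D9610
s_1 = InvRound(s_0, k_2) = 0x8FF3D5
s_2 = InvRound(s_1, k_1) = 0x2E32AC
s_3 = InvRound(s_2, k_0) = 0xEBC54C

0xEBC54C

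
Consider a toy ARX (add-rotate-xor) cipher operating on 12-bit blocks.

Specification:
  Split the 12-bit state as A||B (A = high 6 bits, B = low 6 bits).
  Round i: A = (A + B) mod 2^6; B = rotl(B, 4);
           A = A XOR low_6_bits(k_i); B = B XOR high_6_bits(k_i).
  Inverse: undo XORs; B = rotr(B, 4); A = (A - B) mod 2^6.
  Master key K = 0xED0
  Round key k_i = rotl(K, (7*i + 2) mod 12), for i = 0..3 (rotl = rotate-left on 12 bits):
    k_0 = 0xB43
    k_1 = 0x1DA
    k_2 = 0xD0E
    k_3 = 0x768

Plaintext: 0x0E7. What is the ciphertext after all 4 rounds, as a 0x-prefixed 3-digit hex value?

0x4D8

s_0 = plaintext = 0x0E7
s_1 = Round(s_0, k_0) = 0xA54
s_2 = Round(s_1, k_1) = 0x9C2
s_3 = Round(s_2, k_2) = 0x9D4
s_4 = Round(s_3, k_3) = 0x4D8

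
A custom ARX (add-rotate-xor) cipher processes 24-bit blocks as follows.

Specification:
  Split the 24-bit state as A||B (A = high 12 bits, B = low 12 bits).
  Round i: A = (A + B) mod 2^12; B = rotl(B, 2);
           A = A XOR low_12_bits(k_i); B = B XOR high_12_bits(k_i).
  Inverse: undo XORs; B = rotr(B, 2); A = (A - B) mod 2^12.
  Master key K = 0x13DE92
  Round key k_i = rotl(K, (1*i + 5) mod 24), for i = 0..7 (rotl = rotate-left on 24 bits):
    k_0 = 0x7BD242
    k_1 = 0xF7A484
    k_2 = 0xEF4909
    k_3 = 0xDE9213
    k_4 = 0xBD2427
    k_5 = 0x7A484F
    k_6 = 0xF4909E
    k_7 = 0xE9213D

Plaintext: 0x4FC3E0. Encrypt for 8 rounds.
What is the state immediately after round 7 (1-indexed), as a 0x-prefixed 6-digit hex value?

s_0 = plaintext = 0x4FC3E0
s_1 = Round(s_0, k_0) = 0xA9E83D
s_2 = Round(s_1, k_1) = 0x65FF8C
s_3 = Round(s_2, k_2) = 0xCE20C7
s_4 = Round(s_3, k_3) = 0xFBAEF5
s_5 = Round(s_4, k_4) = 0xA88005
s_6 = Round(s_5, k_5) = 0x2C27B0
s_7 = Round(s_6, k_6) = 0xAEC188
s_8 = Round(s_7, k_7) = 0xD498B2

0xAEC188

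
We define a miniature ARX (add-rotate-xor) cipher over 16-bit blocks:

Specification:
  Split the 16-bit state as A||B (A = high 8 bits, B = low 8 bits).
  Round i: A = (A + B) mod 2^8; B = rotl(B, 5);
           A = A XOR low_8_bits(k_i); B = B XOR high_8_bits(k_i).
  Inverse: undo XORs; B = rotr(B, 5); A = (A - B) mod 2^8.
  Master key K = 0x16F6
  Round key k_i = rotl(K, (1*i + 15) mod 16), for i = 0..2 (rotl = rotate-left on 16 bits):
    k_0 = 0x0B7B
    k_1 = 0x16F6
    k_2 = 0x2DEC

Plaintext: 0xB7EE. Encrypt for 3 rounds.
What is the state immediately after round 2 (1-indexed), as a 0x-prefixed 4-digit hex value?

s_0 = plaintext = 0xB7EE
s_1 = Round(s_0, k_0) = 0xDED6
s_2 = Round(s_1, k_1) = 0x42CC
s_3 = Round(s_2, k_2) = 0xE2B4

0x42CC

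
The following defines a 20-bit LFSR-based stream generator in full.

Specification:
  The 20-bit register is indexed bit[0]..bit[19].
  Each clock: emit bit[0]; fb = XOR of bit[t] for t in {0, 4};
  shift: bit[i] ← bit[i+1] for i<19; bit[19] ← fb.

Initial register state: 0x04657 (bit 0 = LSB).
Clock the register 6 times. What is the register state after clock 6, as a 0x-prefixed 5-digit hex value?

reg_0 = 0x04657
clock 1: out=1, reg = 0x0232B
clock 2: out=1, reg = 0x81195
clock 3: out=1, reg = 0x408CA
clock 4: out=0, reg = 0x20465
clock 5: out=1, reg = 0x90232
clock 6: out=0, reg = 0xC8119

0xC8119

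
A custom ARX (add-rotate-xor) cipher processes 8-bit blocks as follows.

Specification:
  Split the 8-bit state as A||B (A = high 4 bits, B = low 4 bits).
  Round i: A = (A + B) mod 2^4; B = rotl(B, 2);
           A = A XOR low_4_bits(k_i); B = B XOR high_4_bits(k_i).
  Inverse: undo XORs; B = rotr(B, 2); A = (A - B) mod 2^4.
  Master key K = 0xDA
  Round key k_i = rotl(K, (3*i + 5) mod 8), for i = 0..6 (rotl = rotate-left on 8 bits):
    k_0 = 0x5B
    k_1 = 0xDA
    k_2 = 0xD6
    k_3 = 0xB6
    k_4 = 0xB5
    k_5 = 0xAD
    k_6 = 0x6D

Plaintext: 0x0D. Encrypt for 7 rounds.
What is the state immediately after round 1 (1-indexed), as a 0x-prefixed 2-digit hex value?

s_0 = plaintext = 0x0D
s_1 = Round(s_0, k_0) = 0x62
s_2 = Round(s_1, k_1) = 0x25
s_3 = Round(s_2, k_2) = 0x18
s_4 = Round(s_3, k_3) = 0xF9
s_5 = Round(s_4, k_4) = 0xDD
s_6 = Round(s_5, k_5) = 0x7D
s_7 = Round(s_6, k_6) = 0x91

0x62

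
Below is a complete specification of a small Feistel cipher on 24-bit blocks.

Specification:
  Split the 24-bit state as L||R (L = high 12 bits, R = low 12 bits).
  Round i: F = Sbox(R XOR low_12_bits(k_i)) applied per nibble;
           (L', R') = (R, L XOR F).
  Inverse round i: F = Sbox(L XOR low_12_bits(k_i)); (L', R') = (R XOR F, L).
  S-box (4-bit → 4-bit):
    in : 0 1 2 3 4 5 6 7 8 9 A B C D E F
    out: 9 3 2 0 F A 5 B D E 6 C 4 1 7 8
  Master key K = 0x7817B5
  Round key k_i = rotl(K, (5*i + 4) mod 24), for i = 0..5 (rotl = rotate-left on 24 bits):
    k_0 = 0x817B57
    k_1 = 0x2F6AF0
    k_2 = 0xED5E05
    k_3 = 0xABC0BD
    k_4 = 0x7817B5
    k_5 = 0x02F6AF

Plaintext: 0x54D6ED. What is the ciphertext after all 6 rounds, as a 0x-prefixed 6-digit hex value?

s_0 = plaintext = 0x54D6ED
s_1 = Round(s_0, k_0) = 0x6ED48B
s_2 = Round(s_1, k_1) = 0x48B151
s_3 = Round(s_2, k_2) = 0x151C24
s_4 = Round(s_3, k_3) = 0xC245BF
s_5 = Round(s_4, k_4) = 0x5BFEB2
s_6 = Round(s_5, k_5) = 0xEB288E

0xEB288E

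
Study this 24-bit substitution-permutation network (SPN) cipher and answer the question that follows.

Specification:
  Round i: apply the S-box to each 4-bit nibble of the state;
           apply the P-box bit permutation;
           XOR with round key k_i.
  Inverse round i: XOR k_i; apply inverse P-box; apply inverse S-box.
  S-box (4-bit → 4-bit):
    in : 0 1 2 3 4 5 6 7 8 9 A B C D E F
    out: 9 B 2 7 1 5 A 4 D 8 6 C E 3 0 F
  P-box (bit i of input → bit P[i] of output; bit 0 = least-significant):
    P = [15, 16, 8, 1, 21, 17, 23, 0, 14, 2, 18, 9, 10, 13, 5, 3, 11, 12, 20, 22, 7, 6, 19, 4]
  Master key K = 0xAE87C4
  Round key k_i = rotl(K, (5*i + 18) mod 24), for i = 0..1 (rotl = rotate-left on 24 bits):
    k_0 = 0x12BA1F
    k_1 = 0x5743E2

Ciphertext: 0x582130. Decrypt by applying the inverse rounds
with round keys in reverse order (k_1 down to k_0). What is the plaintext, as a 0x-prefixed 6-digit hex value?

s_0 = ciphertext = 0x582130
s_1 = InvRound(s_0, k_1) = 0xFE2826
s_2 = InvRound(s_1, k_0) = 0xB6BB84

0xB6BB84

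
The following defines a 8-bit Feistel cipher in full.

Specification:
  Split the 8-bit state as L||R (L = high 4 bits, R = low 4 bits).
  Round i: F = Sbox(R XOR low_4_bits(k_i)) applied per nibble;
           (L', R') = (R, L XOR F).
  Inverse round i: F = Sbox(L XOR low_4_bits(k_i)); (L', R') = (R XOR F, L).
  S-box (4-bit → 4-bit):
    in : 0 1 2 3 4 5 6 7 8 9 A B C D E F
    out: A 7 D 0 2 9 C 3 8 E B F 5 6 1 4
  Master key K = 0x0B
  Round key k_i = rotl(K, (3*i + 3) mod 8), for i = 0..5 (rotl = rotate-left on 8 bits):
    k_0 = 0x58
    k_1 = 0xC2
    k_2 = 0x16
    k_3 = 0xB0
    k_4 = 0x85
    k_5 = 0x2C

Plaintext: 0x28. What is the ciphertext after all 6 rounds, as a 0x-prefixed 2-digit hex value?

s_0 = plaintext = 0x28
s_1 = Round(s_0, k_0) = 0x88
s_2 = Round(s_1, k_1) = 0x83
s_3 = Round(s_2, k_2) = 0x31
s_4 = Round(s_3, k_3) = 0x14
s_5 = Round(s_4, k_4) = 0x46
s_6 = Round(s_5, k_5) = 0x6F

0x6F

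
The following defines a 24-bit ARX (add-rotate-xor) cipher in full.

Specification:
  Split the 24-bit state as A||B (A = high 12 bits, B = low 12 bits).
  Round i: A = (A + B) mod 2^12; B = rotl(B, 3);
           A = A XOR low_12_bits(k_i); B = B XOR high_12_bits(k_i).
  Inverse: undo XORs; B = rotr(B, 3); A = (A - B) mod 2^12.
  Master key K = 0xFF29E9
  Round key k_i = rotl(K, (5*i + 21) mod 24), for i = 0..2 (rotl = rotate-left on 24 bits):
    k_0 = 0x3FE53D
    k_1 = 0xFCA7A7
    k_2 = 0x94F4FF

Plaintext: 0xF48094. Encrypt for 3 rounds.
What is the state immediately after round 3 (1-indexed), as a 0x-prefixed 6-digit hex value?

s_0 = plaintext = 0xF48094
s_1 = Round(s_0, k_0) = 0xAE175E
s_2 = Round(s_1, k_1) = 0x598539
s_3 = Round(s_2, k_2) = 0xE2E085

0xE2E085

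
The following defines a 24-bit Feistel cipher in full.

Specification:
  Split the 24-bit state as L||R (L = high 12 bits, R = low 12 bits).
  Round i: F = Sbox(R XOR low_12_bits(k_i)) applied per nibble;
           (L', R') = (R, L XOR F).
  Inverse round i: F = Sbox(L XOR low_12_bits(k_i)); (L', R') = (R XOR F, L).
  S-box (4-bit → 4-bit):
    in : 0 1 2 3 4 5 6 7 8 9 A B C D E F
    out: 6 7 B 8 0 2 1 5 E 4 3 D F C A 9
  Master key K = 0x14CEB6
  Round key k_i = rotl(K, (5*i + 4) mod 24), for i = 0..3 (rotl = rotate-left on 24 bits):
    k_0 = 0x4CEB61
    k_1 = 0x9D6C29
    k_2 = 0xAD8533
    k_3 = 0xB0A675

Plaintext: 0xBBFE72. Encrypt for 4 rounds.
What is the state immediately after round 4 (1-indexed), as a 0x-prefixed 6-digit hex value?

s_0 = plaintext = 0xBBFE72
s_1 = Round(s_0, k_0) = 0xE729C7
s_2 = Round(s_1, k_1) = 0x9C7CD8
s_3 = Round(s_2, k_2) = 0xCD8D6A
s_4 = Round(s_3, k_3) = 0xD6A1A1

0xD6A1A1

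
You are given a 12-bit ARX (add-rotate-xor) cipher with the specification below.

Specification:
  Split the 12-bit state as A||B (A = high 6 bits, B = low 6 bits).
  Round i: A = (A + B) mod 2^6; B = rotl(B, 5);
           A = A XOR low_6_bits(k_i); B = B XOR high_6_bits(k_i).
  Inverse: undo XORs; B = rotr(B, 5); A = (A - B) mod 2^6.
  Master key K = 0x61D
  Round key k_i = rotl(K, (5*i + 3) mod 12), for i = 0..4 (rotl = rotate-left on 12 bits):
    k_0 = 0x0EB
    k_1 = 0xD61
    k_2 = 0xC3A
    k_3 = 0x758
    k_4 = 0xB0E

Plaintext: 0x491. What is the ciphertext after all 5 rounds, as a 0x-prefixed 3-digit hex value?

0x2CE

s_0 = plaintext = 0x491
s_1 = Round(s_0, k_0) = 0x22B
s_2 = Round(s_1, k_1) = 0x480
s_3 = Round(s_2, k_2) = 0xA30
s_4 = Round(s_3, k_3) = 0x005
s_5 = Round(s_4, k_4) = 0x2CE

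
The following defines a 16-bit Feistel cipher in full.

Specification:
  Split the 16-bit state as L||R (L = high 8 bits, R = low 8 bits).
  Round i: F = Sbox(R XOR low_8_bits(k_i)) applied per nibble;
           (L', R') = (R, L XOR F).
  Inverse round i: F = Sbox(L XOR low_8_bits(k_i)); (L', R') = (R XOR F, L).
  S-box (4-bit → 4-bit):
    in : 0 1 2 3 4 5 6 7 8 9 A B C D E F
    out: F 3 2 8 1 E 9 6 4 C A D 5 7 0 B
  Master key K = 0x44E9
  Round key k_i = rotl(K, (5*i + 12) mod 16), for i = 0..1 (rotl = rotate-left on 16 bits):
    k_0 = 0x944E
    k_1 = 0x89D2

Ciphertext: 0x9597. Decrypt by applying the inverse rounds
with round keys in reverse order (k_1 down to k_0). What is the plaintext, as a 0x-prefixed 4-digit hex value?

s_0 = ciphertext = 0x9597
s_1 = InvRound(s_0, k_1) = 0x8195
s_2 = InvRound(s_1, k_0) = 0xCE81

0xCE81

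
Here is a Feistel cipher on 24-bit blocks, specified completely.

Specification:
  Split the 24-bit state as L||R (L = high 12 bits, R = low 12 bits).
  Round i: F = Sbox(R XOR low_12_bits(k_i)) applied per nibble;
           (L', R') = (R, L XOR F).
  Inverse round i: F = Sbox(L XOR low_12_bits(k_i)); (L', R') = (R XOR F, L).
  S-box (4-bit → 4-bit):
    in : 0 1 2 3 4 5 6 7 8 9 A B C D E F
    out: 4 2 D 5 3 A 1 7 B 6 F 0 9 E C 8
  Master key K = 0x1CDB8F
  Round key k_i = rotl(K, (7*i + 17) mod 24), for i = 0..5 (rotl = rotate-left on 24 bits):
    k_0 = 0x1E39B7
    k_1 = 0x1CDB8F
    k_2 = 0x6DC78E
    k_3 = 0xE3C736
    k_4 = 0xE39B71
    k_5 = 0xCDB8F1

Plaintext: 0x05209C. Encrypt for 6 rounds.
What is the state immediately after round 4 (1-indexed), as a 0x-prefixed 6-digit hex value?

s_0 = plaintext = 0x05209C
s_1 = Round(s_0, k_0) = 0x09C682
s_2 = Round(s_1, k_1) = 0x682ED2
s_3 = Round(s_2, k_2) = 0xED202B
s_4 = Round(s_3, k_3) = 0x02B9FC
s_5 = Round(s_4, k_4) = 0x9FCD95
s_6 = Round(s_5, k_5) = 0xD953EF

0x02B9FC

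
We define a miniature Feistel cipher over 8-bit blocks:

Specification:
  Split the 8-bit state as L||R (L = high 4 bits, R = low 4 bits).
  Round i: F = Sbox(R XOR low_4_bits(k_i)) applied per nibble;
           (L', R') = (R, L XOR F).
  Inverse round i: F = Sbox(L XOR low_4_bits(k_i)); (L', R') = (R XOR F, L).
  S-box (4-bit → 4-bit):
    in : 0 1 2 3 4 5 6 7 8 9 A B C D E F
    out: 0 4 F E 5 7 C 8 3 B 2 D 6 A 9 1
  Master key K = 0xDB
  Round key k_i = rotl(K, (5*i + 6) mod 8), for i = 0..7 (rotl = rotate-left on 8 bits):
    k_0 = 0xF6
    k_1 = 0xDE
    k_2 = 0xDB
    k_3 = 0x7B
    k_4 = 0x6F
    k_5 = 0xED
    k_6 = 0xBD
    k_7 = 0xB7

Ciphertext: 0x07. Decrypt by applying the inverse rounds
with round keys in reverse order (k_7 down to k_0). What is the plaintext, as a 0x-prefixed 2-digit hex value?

s_0 = ciphertext = 0x07
s_1 = InvRound(s_0, k_7) = 0xF0
s_2 = InvRound(s_1, k_6) = 0xFF
s_3 = InvRound(s_2, k_5) = 0x0F
s_4 = InvRound(s_3, k_4) = 0xE0
s_5 = InvRound(s_4, k_3) = 0x7E
s_6 = InvRound(s_5, k_2) = 0x87
s_7 = InvRound(s_6, k_1) = 0xB8
s_8 = InvRound(s_7, k_0) = 0x2B

0x2B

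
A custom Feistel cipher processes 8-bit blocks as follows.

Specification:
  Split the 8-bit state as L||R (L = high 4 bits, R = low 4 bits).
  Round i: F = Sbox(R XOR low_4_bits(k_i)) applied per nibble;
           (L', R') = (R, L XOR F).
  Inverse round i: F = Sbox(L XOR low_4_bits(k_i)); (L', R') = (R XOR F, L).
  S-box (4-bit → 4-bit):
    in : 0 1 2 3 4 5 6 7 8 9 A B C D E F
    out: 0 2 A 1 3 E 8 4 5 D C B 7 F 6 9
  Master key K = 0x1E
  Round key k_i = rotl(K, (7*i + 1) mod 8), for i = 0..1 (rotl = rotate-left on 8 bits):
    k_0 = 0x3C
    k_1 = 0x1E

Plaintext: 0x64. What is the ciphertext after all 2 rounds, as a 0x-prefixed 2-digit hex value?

s_0 = plaintext = 0x64
s_1 = Round(s_0, k_0) = 0x43
s_2 = Round(s_1, k_1) = 0x3B

0x3B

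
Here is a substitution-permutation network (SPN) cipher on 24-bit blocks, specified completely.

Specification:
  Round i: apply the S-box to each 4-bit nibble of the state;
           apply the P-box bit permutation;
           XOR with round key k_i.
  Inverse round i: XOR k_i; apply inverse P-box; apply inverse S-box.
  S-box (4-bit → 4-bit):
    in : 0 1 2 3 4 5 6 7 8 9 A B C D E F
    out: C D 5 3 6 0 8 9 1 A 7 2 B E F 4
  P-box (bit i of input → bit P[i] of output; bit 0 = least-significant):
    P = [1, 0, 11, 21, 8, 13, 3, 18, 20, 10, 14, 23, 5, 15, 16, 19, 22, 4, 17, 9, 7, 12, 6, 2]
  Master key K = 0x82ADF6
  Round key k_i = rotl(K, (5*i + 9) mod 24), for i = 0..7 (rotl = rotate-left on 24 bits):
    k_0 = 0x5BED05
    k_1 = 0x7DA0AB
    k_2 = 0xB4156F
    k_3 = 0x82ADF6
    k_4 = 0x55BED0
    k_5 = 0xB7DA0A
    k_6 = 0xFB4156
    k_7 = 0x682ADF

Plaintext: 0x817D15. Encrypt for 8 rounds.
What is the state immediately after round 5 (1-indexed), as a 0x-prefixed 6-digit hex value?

s_0 = plaintext = 0x817D15
s_1 = Round(s_0, k_0) = 0x95AAAD
s_2 = Round(s_1, k_1) = 0x4C5D86
s_3 = Round(s_2, k_2) = 0x54423F
s_4 = Round(s_3, k_3) = 0x9144E6
s_5 = Round(s_4, k_4) = 0x3249DC
s_6 = Round(s_5, k_5) = 0x506E81
s_7 = Round(s_6, k_6) = 0x410E54
s_8 = Round(s_7, k_7) = 0xB3749E

0x3249DC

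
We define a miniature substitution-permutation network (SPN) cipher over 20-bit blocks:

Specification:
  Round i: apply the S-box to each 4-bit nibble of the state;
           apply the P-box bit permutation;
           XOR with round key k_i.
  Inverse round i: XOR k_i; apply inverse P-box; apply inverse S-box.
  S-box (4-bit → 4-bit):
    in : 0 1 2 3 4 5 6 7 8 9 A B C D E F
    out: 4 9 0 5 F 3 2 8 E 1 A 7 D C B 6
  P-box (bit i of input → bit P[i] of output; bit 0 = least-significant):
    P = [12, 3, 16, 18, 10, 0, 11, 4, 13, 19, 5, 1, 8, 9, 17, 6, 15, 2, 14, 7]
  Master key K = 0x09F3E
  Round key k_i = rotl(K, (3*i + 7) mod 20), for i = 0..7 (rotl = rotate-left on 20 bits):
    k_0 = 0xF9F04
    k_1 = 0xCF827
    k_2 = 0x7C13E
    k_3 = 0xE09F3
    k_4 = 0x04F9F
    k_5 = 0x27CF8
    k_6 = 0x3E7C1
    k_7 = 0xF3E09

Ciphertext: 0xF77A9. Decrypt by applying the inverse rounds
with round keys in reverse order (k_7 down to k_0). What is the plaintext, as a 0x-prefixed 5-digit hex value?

0x669A4

s_0 = ciphertext = 0xF77A9
s_1 = InvRound(s_0, k_7) = 0xD9002
s_2 = InvRound(s_1, k_6) = 0xD4E51
s_3 = InvRound(s_2, k_5) = 0x7FB64
s_4 = InvRound(s_3, k_4) = 0x1DCE4
s_5 = InvRound(s_4, k_3) = 0xB3AEC
s_6 = InvRound(s_5, k_2) = 0xCEED1
s_7 = InvRound(s_6, k_1) = 0xAAD19
s_8 = InvRound(s_7, k_0) = 0x669A4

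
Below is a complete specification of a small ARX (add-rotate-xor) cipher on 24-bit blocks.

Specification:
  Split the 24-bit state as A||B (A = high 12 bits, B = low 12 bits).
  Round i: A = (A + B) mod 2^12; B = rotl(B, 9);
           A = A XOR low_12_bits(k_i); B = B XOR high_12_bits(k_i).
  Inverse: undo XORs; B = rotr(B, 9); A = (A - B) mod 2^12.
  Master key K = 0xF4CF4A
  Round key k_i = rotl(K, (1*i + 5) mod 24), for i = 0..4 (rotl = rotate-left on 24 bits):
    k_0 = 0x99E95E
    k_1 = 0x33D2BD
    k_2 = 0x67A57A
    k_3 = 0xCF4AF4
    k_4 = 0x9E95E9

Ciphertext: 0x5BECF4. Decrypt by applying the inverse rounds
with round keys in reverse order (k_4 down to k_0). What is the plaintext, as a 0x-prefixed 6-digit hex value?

s_0 = ciphertext = 0x5BECF4
s_1 = InvRound(s_0, k_4) = 0x76D8EA
s_2 = InvRound(s_1, k_3) = 0xCA70F2
s_3 = InvRound(s_2, k_2) = 0x59A443
s_4 = InvRound(s_3, k_1) = 0xB34BF3
s_5 = InvRound(s_4, k_0) = 0xF01369

0xF01369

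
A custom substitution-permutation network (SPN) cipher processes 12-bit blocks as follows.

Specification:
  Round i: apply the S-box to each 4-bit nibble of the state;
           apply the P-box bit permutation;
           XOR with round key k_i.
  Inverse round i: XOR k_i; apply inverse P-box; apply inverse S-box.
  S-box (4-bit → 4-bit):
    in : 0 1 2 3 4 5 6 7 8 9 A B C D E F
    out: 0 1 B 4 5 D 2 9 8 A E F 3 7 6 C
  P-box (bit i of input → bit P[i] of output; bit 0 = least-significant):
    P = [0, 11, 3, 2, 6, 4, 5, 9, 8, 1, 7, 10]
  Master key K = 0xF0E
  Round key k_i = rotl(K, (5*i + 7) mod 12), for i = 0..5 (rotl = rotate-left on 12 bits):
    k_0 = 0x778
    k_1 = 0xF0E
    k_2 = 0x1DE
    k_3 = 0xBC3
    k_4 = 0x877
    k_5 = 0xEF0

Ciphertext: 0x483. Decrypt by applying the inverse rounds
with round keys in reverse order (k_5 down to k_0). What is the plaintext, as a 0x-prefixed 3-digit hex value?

0x83E

s_0 = ciphertext = 0x483
s_1 = InvRound(s_0, k_5) = 0x6BC
s_2 = InvRound(s_1, k_4) = 0xA7D
s_3 = InvRound(s_2, k_3) = 0xDEF
s_4 = InvRound(s_3, k_2) = 0x8EC
s_5 = InvRound(s_4, k_1) = 0xB50
s_6 = InvRound(s_5, k_0) = 0x83E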